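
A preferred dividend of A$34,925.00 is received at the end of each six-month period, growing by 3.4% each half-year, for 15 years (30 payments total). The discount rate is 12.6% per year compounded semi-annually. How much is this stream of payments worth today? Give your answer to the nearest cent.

Periodic rate r = 0.126/2 per half-year; n is counted in half-years.
Growing ordinary annuity: PV = PMT₁ × [1 − ((1+g)/(1+r))^n] / (r − g) = 34,925 × [1 − ((1+0.034)/(1+r))^30] / (r − 0.034) = A$679,071.73.

A$679,071.73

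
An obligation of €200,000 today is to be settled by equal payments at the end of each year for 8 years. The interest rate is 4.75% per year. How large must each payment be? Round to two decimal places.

Level ordinary annuity; solve PV = PMT × [(1 − (1+r)^−n)/r] for PMT.
Periodic rate r = 0.0475 per year.
With n = 8: PMT = 200,000 / ([(1 − (1+r)^−n)/r]) = €30,632.39

€30,632.39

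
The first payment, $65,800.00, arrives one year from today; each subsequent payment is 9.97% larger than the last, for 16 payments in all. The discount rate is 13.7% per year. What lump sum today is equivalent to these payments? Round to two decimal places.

$729,559.03

Periodic rate r = 0.137 per year.
Growing ordinary annuity: PV = PMT₁ × [1 − ((1+g)/(1+r))^n] / (r − g) = 65,800 × [1 − ((1+0.0997)/(1+r))^16] / (r − 0.0997) = $729,559.03.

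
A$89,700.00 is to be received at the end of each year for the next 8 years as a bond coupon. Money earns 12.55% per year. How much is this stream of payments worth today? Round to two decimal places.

A$437,163.24

This is an ordinary annuity: 8 payments of A$89,700.00 at the end of each year.
Periodic rate r = 0.1255 per year.
PV = PMT × [(1 − (1+r)^−n)/r] = 89,700 × [1 − (1+r)^−8] / r = A$437,163.24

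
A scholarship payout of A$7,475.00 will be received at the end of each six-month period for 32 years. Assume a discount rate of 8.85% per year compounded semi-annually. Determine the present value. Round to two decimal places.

A$158,353.24

This is an ordinary annuity: 64 payments of A$7,475.00 at the end of each six-month period.
Periodic rate r = 0.0885/2 per half-year; n is counted in half-years.
PV = PMT × [(1 − (1+r)^−n)/r] = 7,475 × [1 − (1+r)^−64] / r = A$158,353.24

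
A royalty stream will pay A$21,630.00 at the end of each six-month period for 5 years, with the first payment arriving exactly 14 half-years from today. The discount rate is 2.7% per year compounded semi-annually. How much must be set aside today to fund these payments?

Ordinary annuity of 10 payments, first payment at period 14.
Periodic rate r = 0.027/2 per half-year; n is counted in half-years.
The ordinary-annuity PV formula values the stream one period before the first payment (period 13); discount that back 13 periods:
PV₀ = 21,630 × [1 − (1+r)^−10] / r × (1+r)^−13 = A$168,903.71

A$168,903.71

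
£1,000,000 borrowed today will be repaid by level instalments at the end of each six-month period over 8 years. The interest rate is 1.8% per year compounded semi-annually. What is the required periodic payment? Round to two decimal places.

Level ordinary annuity; solve PV = PMT × [(1 − (1+r)^−n)/r] for PMT.
Periodic rate r = 0.018/2 per half-year; n is counted in half-years.
With n = 16: PMT = 1,000,000 / ([(1 − (1+r)^−n)/r]) = £67,388.31

£67,388.31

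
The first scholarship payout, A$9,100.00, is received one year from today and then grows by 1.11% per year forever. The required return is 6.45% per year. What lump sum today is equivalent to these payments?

Periodic rate r = 0.0645 per year.
Growing perpetuity (Gordon): PV = PMT₁ / (r − g) = 9,100 / (r − 0.0111) = A$170,411.99.

A$170,411.99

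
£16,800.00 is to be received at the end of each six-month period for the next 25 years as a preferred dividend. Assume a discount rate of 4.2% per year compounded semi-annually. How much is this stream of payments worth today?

£516,989.28

This is an ordinary annuity: 50 payments of £16,800.00 at the end of each six-month period.
Periodic rate r = 0.042/2 per half-year; n is counted in half-years.
PV = PMT × [(1 − (1+r)^−n)/r] = 16,800 × [1 − (1+r)^−50] / r = £516,989.28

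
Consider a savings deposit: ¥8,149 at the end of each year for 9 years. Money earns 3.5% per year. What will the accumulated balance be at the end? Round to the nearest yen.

¥84,493

This is an ordinary annuity: 9 deposits of ¥8,149 at the end of each year.
Periodic rate r = 0.035 per year.
FV = PMT × [((1+r)^n − 1)/r] = 8,149 × [(1+r)^9 − 1] / r = ¥84,493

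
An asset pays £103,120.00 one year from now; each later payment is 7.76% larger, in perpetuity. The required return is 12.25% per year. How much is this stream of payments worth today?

Periodic rate r = 0.1225 per year.
Growing perpetuity (Gordon): PV = PMT₁ / (r − g) = 103,120 / (r − 0.0776) = £2,296,659.24.

£2,296,659.24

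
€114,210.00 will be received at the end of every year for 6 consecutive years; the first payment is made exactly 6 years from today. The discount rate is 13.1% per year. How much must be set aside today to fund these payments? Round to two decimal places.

€246,023.50

Ordinary annuity of 6 payments, first payment at period 6.
Periodic rate r = 0.131 per year.
The ordinary-annuity PV formula values the stream one period before the first payment (period 5); discount that back 5 periods:
PV₀ = 114,210 × [1 − (1+r)^−6] / r × (1+r)^−5 = €246,023.50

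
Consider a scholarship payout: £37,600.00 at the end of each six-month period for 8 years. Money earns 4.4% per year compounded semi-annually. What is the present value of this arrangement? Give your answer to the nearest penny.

£502,525.61

This is an ordinary annuity: 16 payments of £37,600.00 at the end of each six-month period.
Periodic rate r = 0.044/2 per half-year; n is counted in half-years.
PV = PMT × [(1 − (1+r)^−n)/r] = 37,600 × [1 − (1+r)^−16] / r = £502,525.61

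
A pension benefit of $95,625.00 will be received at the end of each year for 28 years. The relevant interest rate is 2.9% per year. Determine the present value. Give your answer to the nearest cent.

$1,816,455.06

This is an ordinary annuity: 28 payments of $95,625.00 at the end of each year.
Periodic rate r = 0.029 per year.
PV = PMT × [(1 − (1+r)^−n)/r] = 95,625 × [1 − (1+r)^−28] / r = $1,816,455.06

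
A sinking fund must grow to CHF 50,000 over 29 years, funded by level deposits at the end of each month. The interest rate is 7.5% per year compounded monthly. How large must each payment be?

Level ordinary annuity; solve FV = PMT × [((1+r)^n − 1)/r] for PMT.
Periodic rate r = 0.075/12 per month; n is counted in months.
With n = 348: PMT = 50,000 / ([((1+r)^n − 1)/r]) = CHF 40.36

CHF 40.36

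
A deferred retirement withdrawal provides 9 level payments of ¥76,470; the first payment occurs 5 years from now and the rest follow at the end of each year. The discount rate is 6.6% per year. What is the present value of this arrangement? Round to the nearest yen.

Ordinary annuity of 9 payments, first payment at period 5.
Periodic rate r = 0.066 per year.
The ordinary-annuity PV formula values the stream one period before the first payment (period 4); discount that back 4 periods:
PV₀ = 76,470 × [1 − (1+r)^−9] / r × (1+r)^−4 = ¥392,478

¥392,478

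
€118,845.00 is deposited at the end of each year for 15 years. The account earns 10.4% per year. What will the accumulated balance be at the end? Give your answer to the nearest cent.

This is an ordinary annuity: 15 deposits of €118,845.00 at the end of each year.
Periodic rate r = 0.104 per year.
FV = PMT × [((1+r)^n − 1)/r] = 118,845 × [(1+r)^15 − 1] / r = €3,897,876.35

€3,897,876.35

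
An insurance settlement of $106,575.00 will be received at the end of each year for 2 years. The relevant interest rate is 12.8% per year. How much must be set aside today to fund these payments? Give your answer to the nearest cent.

This is an ordinary annuity: 2 payments of $106,575.00 at the end of each year.
Periodic rate r = 0.128 per year.
PV = PMT × [(1 − (1+r)^−n)/r] = 106,575 × [1 − (1+r)^−2] / r = $178,241.47

$178,241.47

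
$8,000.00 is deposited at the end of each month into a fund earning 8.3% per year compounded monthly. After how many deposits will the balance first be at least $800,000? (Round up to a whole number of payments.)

77 payments

Periodic rate r = 0.083/12 per month; n is counted in months.
Ordinary annuity FV: 800,000 = 8,000 × [((1+r)^n − 1)/r].
(1+r)^n = 1 + 800,000 × r / 8,000, so n = ln(1 + 800,000·r/8,000) / ln(1+r) = 76.27.
Round up to a whole number of payments: n = 77.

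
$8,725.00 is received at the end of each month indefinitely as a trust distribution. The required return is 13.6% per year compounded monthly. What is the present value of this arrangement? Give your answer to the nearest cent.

$769,852.94

Periodic rate r = 0.136/12 per month.
Level perpetuity: PV = PMT / r = 8,725 / (0.136/12) = $769,852.94.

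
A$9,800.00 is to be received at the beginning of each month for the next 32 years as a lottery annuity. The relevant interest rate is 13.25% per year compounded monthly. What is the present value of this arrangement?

A$884,114.61

This is an annuity due: 384 payments of A$9,800.00 at the beginning of each month.
Periodic rate r = 0.1325/12 per month; n is counted in months.
PV = PMT × [(1 − (1+r)^−n)/r] × (1+r) = 9,800 × [1 − (1+r)^−384] / r × (1+r) = A$884,114.61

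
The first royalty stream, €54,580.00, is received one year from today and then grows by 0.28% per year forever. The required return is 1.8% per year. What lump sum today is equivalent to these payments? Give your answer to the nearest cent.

€3,590,789.47

Periodic rate r = 0.018 per year.
Growing perpetuity (Gordon): PV = PMT₁ / (r − g) = 54,580 / (r − 0.0028) = €3,590,789.47.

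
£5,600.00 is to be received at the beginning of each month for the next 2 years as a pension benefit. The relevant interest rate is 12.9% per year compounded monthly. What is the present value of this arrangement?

This is an annuity due: 24 payments of £5,600.00 at the beginning of each month.
Periodic rate r = 0.129/12 per month; n is counted in months.
PV = PMT × [(1 − (1+r)^−n)/r] × (1+r) = 5,600 × [1 − (1+r)^−24] / r × (1+r) = £119,174.99

£119,174.99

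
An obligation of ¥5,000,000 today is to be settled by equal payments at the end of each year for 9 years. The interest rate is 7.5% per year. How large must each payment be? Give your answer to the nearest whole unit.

¥783,836

Level ordinary annuity; solve PV = PMT × [(1 − (1+r)^−n)/r] for PMT.
Periodic rate r = 0.075 per year.
With n = 9: PMT = 5,000,000 / ([(1 − (1+r)^−n)/r]) = ¥783,836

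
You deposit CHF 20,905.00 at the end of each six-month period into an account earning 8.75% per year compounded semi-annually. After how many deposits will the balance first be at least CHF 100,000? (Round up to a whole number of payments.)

Periodic rate r = 0.0875/2 per half-year; n is counted in half-years.
Ordinary annuity FV: 100,000 = 20,905 × [((1+r)^n − 1)/r].
(1+r)^n = 1 + 100,000 × r / 20,905, so n = ln(1 + 100,000·r/20,905) / ln(1+r) = 4.44.
Round up to a whole number of payments: n = 5.

5 payments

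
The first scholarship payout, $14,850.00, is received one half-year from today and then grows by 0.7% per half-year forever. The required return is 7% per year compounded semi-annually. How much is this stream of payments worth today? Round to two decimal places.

Periodic rate r = 0.07/2 per half-year.
Growing perpetuity (Gordon): PV = PMT₁ / (r − g) = 14,850 / (r − 0.007) = $530,357.14.

$530,357.14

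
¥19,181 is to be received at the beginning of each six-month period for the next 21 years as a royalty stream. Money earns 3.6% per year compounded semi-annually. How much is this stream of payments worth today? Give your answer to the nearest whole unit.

This is an annuity due: 42 payments of ¥19,181 at the beginning of each six-month period.
Periodic rate r = 0.036/2 per half-year; n is counted in half-years.
PV = PMT × [(1 − (1+r)^−n)/r] × (1+r) = 19,181 × [1 − (1+r)^−42] / r × (1+r) = ¥572,002

¥572,002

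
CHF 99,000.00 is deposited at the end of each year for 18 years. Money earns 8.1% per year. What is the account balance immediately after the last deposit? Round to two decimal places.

CHF 3,743,845.83

This is an ordinary annuity: 18 deposits of CHF 99,000.00 at the end of each year.
Periodic rate r = 0.081 per year.
FV = PMT × [((1+r)^n − 1)/r] = 99,000 × [(1+r)^18 − 1] / r = CHF 3,743,845.83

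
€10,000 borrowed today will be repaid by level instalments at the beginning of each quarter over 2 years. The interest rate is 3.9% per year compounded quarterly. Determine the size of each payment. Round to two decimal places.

Level annuity due; solve PV = PMT × [(1 − (1+r)^−n)/r] × (1+r) for PMT.
Periodic rate r = 0.039/4 per quarter; n is counted in quarters.
With n = 8: PMT = 10,000 / ([(1 − (1+r)^−n)/r] × (1+r)) = €1,292.86

€1,292.86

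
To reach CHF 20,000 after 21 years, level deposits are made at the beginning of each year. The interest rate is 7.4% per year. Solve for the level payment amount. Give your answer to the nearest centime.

CHF 396.21

Level annuity due; solve FV = PMT × [((1+r)^n − 1)/r] × (1+r) for PMT.
Periodic rate r = 0.074 per year.
With n = 21: PMT = 20,000 / ([((1+r)^n − 1)/r] × (1+r)) = CHF 396.21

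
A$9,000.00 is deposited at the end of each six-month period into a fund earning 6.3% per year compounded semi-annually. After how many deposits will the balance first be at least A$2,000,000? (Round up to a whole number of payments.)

Periodic rate r = 0.063/2 per half-year; n is counted in half-years.
Ordinary annuity FV: 2,000,000 = 9,000 × [((1+r)^n − 1)/r].
(1+r)^n = 1 + 2,000,000 × r / 9,000, so n = ln(1 + 2,000,000·r/9,000) / ln(1+r) = 67.05.
Round up to a whole number of payments: n = 68.

68 payments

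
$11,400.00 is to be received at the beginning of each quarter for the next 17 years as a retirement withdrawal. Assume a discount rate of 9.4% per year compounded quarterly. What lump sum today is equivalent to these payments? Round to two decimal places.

$394,188.57

This is an annuity due: 68 payments of $11,400.00 at the beginning of each quarter.
Periodic rate r = 0.094/4 per quarter; n is counted in quarters.
PV = PMT × [(1 − (1+r)^−n)/r] × (1+r) = 11,400 × [1 − (1+r)^−68] / r × (1+r) = $394,188.57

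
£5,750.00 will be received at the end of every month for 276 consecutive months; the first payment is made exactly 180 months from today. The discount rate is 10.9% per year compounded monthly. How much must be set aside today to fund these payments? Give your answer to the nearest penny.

Ordinary annuity of 276 payments, first payment at period 180.
Periodic rate r = 0.109/12 per month; n is counted in months.
The ordinary-annuity PV formula values the stream one period before the first payment (period 179); discount that back 179 periods:
PV₀ = 5,750 × [1 − (1+r)^−276] / r × (1+r)^−179 = £115,111.33

£115,111.33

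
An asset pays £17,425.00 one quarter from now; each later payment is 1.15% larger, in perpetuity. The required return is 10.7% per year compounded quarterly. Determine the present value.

£1,142,622.95

Periodic rate r = 0.107/4 per quarter.
Growing perpetuity (Gordon): PV = PMT₁ / (r − g) = 17,425 / (r − 0.0115) = £1,142,622.95.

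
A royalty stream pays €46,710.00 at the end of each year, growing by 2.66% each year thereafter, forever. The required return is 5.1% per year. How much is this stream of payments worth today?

Periodic rate r = 0.051 per year.
Growing perpetuity (Gordon): PV = PMT₁ / (r − g) = 46,710 / (r − 0.0266) = €1,914,344.26.

€1,914,344.26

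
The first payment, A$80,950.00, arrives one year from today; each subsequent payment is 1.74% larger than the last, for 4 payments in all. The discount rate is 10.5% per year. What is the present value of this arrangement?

A$259,991.21

Periodic rate r = 0.105 per year.
Growing ordinary annuity: PV = PMT₁ × [1 − ((1+g)/(1+r))^n] / (r − g) = 80,950 × [1 − ((1+0.0174)/(1+r))^4] / (r − 0.0174) = A$259,991.21.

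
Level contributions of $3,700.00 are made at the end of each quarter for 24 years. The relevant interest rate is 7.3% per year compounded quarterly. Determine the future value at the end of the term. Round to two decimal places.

$947,962.77

This is an ordinary annuity: 96 deposits of $3,700.00 at the end of each quarter.
Periodic rate r = 0.073/4 per quarter; n is counted in quarters.
FV = PMT × [((1+r)^n − 1)/r] = 3,700 × [(1+r)^96 − 1] / r = $947,962.77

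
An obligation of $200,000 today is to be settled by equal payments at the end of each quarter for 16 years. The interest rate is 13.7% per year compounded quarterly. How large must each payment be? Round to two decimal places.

$7,747.72

Level ordinary annuity; solve PV = PMT × [(1 − (1+r)^−n)/r] for PMT.
Periodic rate r = 0.137/4 per quarter; n is counted in quarters.
With n = 64: PMT = 200,000 / ([(1 − (1+r)^−n)/r]) = $7,747.72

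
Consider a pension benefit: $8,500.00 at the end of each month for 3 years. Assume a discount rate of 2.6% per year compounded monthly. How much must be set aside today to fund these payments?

This is an ordinary annuity: 36 payments of $8,500.00 at the end of each month.
Periodic rate r = 0.026/12 per month; n is counted in months.
PV = PMT × [(1 − (1+r)^−n)/r] = 8,500 × [1 − (1+r)^−36] / r = $294,064.13

$294,064.13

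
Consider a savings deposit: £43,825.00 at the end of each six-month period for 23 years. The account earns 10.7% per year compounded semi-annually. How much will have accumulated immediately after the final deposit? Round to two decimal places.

This is an ordinary annuity: 46 deposits of £43,825.00 at the end of each six-month period.
Periodic rate r = 0.107/2 per half-year; n is counted in half-years.
FV = PMT × [((1+r)^n − 1)/r] = 43,825 × [(1+r)^46 − 1] / r = £8,187,360.34

£8,187,360.34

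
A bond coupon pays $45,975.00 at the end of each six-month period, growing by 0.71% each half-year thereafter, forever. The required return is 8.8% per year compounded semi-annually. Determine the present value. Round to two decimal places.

Periodic rate r = 0.088/2 per half-year.
Growing perpetuity (Gordon): PV = PMT₁ / (r − g) = 45,975 / (r − 0.0071) = $1,245,934.96.

$1,245,934.96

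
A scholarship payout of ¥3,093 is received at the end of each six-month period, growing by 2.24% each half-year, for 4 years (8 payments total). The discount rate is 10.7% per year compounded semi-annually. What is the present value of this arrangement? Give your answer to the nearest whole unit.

Periodic rate r = 0.107/2 per half-year; n is counted in half-years.
Growing ordinary annuity: PV = PMT₁ × [1 − ((1+g)/(1+r))^n] / (r − g) = 3,093 × [1 − ((1+0.0224)/(1+r))^8] / (r − 0.0224) = ¥21,199.

¥21,199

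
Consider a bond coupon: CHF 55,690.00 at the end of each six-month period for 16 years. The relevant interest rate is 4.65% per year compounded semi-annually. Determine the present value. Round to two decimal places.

CHF 1,247,278.69

This is an ordinary annuity: 32 payments of CHF 55,690.00 at the end of each six-month period.
Periodic rate r = 0.0465/2 per half-year; n is counted in half-years.
PV = PMT × [(1 − (1+r)^−n)/r] = 55,690 × [1 − (1+r)^−32] / r = CHF 1,247,278.69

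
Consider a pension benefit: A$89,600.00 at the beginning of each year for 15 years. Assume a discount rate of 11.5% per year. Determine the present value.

A$698,999.10

This is an annuity due: 15 payments of A$89,600.00 at the beginning of each year.
Periodic rate r = 0.115 per year.
PV = PMT × [(1 − (1+r)^−n)/r] × (1+r) = 89,600 × [1 − (1+r)^−15] / r × (1+r) = A$698,999.10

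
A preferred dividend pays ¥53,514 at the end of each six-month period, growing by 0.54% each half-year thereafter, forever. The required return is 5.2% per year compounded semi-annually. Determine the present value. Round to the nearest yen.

¥2,597,767

Periodic rate r = 0.052/2 per half-year.
Growing perpetuity (Gordon): PV = PMT₁ / (r − g) = 53,514 / (r − 0.0054) = ¥2,597,767.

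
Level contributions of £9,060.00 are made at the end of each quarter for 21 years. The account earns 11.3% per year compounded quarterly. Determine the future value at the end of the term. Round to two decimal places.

£3,008,968.78

This is an ordinary annuity: 84 deposits of £9,060.00 at the end of each quarter.
Periodic rate r = 0.113/4 per quarter; n is counted in quarters.
FV = PMT × [((1+r)^n − 1)/r] = 9,060 × [(1+r)^84 − 1] / r = £3,008,968.78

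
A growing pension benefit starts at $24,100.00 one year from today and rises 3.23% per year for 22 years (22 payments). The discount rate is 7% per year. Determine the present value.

Periodic rate r = 0.07 per year.
Growing ordinary annuity: PV = PMT₁ × [1 − ((1+g)/(1+r))^n] / (r − g) = 24,100 × [1 − ((1+0.0323)/(1+r))^22] / (r − 0.0323) = $348,879.78.

$348,879.78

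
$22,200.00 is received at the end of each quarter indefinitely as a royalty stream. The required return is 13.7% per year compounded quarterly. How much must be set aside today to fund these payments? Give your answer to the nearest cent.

$648,175.18

Periodic rate r = 0.137/4 per quarter.
Level perpetuity: PV = PMT / r = 22,200 / (0.137/4) = $648,175.18.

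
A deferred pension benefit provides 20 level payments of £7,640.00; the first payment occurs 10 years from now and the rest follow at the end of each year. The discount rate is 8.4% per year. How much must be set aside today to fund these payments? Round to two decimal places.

Ordinary annuity of 20 payments, first payment at period 10.
Periodic rate r = 0.084 per year.
The ordinary-annuity PV formula values the stream one period before the first payment (period 9); discount that back 9 periods:
PV₀ = 7,640 × [1 − (1+r)^−20] / r × (1+r)^−9 = £35,240.62

£35,240.62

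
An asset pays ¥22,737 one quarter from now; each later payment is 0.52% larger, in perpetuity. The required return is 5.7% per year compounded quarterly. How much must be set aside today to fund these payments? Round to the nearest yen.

Periodic rate r = 0.057/4 per quarter.
Growing perpetuity (Gordon): PV = PMT₁ / (r − g) = 22,737 / (r − 0.0052) = ¥2,512,376.

¥2,512,376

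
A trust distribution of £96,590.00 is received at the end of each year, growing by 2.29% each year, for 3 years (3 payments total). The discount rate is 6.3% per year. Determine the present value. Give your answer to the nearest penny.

Periodic rate r = 0.063 per year.
Growing ordinary annuity: PV = PMT₁ × [1 − ((1+g)/(1+r))^n] / (r − g) = 96,590 × [1 − ((1+0.0229)/(1+r))^3] / (r − 0.0229) = £262,442.46.

£262,442.46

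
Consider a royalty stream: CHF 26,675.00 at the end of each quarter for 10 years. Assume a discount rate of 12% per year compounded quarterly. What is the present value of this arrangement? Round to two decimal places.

This is an ordinary annuity: 40 payments of CHF 26,675.00 at the end of each quarter.
Periodic rate r = 0.12/4 per quarter; n is counted in quarters.
PV = PMT × [(1 − (1+r)^−n)/r] = 26,675 × [1 − (1+r)^−40] / r = CHF 616,586.54

CHF 616,586.54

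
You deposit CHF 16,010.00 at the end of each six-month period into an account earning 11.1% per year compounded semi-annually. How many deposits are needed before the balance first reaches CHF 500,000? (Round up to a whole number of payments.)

19 payments

Periodic rate r = 0.111/2 per half-year; n is counted in half-years.
Ordinary annuity FV: 500,000 = 16,010 × [((1+r)^n − 1)/r].
(1+r)^n = 1 + 500,000 × r / 16,010, so n = ln(1 + 500,000·r/16,010) / ln(1+r) = 18.62.
Round up to a whole number of payments: n = 19.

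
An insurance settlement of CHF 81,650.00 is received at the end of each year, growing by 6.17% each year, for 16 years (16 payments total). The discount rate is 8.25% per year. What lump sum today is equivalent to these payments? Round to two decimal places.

CHF 1,047,582.41

Periodic rate r = 0.0825 per year.
Growing ordinary annuity: PV = PMT₁ × [1 − ((1+g)/(1+r))^n] / (r − g) = 81,650 × [1 − ((1+0.0617)/(1+r))^16] / (r − 0.0617) = CHF 1,047,582.41.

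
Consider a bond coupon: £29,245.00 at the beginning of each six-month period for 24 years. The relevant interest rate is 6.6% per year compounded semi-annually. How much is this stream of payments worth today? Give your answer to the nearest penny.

£722,783.36

This is an annuity due: 48 payments of £29,245.00 at the beginning of each six-month period.
Periodic rate r = 0.066/2 per half-year; n is counted in half-years.
PV = PMT × [(1 − (1+r)^−n)/r] × (1+r) = 29,245 × [1 − (1+r)^−48] / r × (1+r) = £722,783.36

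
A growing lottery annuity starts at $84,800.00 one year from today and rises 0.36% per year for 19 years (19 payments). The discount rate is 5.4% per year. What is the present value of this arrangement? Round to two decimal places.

$1,019,337.25

Periodic rate r = 0.054 per year.
Growing ordinary annuity: PV = PMT₁ × [1 − ((1+g)/(1+r))^n] / (r − g) = 84,800 × [1 − ((1+0.0036)/(1+r))^19] / (r − 0.0036) = $1,019,337.25.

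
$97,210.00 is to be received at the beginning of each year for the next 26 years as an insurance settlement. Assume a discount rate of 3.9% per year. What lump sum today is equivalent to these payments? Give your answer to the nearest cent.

$1,632,012.00

This is an annuity due: 26 payments of $97,210.00 at the beginning of each year.
Periodic rate r = 0.039 per year.
PV = PMT × [(1 − (1+r)^−n)/r] × (1+r) = 97,210 × [1 − (1+r)^−26] / r × (1+r) = $1,632,012.00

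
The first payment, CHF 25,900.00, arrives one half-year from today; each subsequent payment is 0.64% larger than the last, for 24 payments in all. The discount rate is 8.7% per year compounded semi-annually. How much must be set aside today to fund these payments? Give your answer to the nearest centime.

Periodic rate r = 0.087/2 per half-year; n is counted in half-years.
Growing ordinary annuity: PV = PMT₁ × [1 − ((1+g)/(1+r))^n] / (r − g) = 25,900 × [1 − ((1+0.0064)/(1+r))^24] / (r − 0.0064) = CHF 405,292.32.

CHF 405,292.32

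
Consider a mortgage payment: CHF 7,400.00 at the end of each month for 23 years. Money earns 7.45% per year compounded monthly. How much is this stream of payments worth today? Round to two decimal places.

CHF 975,976.23

This is an ordinary annuity: 276 payments of CHF 7,400.00 at the end of each month.
Periodic rate r = 0.0745/12 per month; n is counted in months.
PV = PMT × [(1 − (1+r)^−n)/r] = 7,400 × [1 − (1+r)^−276] / r = CHF 975,976.23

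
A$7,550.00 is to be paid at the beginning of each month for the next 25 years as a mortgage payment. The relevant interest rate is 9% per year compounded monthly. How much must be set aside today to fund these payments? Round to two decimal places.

A$906,417.77

This is an annuity due: 300 payments of A$7,550.00 at the beginning of each month.
Periodic rate r = 0.09/12 per month; n is counted in months.
PV = PMT × [(1 − (1+r)^−n)/r] × (1+r) = 7,550 × [1 − (1+r)^−300] / r × (1+r) = A$906,417.77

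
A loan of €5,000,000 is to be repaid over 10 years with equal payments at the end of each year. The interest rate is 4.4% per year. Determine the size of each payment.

Level ordinary annuity; solve PV = PMT × [(1 − (1+r)^−n)/r] for PMT.
Periodic rate r = 0.044 per year.
With n = 10: PMT = 5,000,000 / ([(1 − (1+r)^−n)/r]) = €628,791.01

€628,791.01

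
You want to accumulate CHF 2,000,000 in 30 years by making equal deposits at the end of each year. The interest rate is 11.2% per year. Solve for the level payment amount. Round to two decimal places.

CHF 9,670.76

Level ordinary annuity; solve FV = PMT × [((1+r)^n − 1)/r] for PMT.
Periodic rate r = 0.112 per year.
With n = 30: PMT = 2,000,000 / ([((1+r)^n − 1)/r]) = CHF 9,670.76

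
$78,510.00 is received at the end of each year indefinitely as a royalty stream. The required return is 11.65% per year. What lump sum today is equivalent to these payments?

Periodic rate r = 0.1165 per year.
Level perpetuity: PV = PMT / r = 78,510 / (0.1165) = $673,905.58.

$673,905.58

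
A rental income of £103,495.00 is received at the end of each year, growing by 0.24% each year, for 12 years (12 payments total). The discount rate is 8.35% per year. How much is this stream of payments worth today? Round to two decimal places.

Periodic rate r = 0.0835 per year.
Growing ordinary annuity: PV = PMT₁ × [1 − ((1+g)/(1+r))^n] / (r − g) = 103,495 × [1 − ((1+0.0024)/(1+r))^12] / (r − 0.0024) = £774,440.43.

£774,440.43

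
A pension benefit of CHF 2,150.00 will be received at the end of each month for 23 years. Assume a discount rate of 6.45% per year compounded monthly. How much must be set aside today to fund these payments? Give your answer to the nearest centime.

This is an ordinary annuity: 276 payments of CHF 2,150.00 at the end of each month.
Periodic rate r = 0.0645/12 per month; n is counted in months.
PV = PMT × [(1 − (1+r)^−n)/r] = 2,150 × [1 − (1+r)^−276] / r = CHF 308,901.87

CHF 308,901.87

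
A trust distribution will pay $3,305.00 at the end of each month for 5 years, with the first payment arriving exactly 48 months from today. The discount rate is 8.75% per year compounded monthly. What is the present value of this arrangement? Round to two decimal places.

$113,821.33

Ordinary annuity of 60 payments, first payment at period 48.
Periodic rate r = 0.0875/12 per month; n is counted in months.
The ordinary-annuity PV formula values the stream one period before the first payment (period 47); discount that back 47 periods:
PV₀ = 3,305 × [1 − (1+r)^−60] / r × (1+r)^−47 = $113,821.33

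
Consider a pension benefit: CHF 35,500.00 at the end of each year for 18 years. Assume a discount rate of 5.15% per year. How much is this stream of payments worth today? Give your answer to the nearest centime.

This is an ordinary annuity: 18 payments of CHF 35,500.00 at the end of each year.
Periodic rate r = 0.0515 per year.
PV = PMT × [(1 − (1+r)^−n)/r] = 35,500 × [1 − (1+r)^−18] / r = CHF 410,159.78

CHF 410,159.78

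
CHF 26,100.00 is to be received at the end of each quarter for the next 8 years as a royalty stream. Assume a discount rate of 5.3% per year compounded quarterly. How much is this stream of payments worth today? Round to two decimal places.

This is an ordinary annuity: 32 payments of CHF 26,100.00 at the end of each quarter.
Periodic rate r = 0.053/4 per quarter; n is counted in quarters.
PV = PMT × [(1 − (1+r)^−n)/r] = 26,100 × [1 − (1+r)^−32] / r = CHF 677,125.36

CHF 677,125.36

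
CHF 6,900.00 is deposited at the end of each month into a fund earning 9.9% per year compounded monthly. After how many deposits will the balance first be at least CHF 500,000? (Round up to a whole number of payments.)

Periodic rate r = 0.099/12 per month; n is counted in months.
Ordinary annuity FV: 500,000 = 6,900 × [((1+r)^n − 1)/r].
(1+r)^n = 1 + 500,000 × r / 6,900, so n = ln(1 + 500,000·r/6,900) / ln(1+r) = 57.04.
Round up to a whole number of payments: n = 58.

58 payments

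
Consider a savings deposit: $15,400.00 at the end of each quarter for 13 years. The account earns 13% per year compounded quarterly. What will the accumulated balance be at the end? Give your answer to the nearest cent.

This is an ordinary annuity: 52 deposits of $15,400.00 at the end of each quarter.
Periodic rate r = 0.13/4 per quarter; n is counted in quarters.
FV = PMT × [((1+r)^n − 1)/r] = 15,400 × [(1+r)^52 − 1] / r = $2,026,041.53

$2,026,041.53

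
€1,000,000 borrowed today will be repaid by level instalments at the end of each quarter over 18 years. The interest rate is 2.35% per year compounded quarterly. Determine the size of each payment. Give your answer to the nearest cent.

€17,073.03

Level ordinary annuity; solve PV = PMT × [(1 − (1+r)^−n)/r] for PMT.
Periodic rate r = 0.0235/4 per quarter; n is counted in quarters.
With n = 72: PMT = 1,000,000 / ([(1 − (1+r)^−n)/r]) = €17,073.03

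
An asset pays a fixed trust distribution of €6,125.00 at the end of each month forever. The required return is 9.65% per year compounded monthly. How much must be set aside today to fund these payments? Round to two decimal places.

€761,658.03

Periodic rate r = 0.0965/12 per month.
Level perpetuity: PV = PMT / r = 6,125 / (0.0965/12) = €761,658.03.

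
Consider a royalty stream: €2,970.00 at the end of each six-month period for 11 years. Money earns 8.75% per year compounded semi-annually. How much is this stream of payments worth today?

€41,421.70

This is an ordinary annuity: 22 payments of €2,970.00 at the end of each six-month period.
Periodic rate r = 0.0875/2 per half-year; n is counted in half-years.
PV = PMT × [(1 − (1+r)^−n)/r] = 2,970 × [1 − (1+r)^−22] / r = €41,421.70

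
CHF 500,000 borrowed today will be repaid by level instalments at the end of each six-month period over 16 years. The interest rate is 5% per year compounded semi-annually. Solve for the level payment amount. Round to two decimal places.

CHF 22,884.16

Level ordinary annuity; solve PV = PMT × [(1 − (1+r)^−n)/r] for PMT.
Periodic rate r = 0.05/2 per half-year; n is counted in half-years.
With n = 32: PMT = 500,000 / ([(1 − (1+r)^−n)/r]) = CHF 22,884.16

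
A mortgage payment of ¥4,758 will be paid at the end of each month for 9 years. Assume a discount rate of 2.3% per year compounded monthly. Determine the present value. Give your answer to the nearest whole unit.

This is an ordinary annuity: 108 payments of ¥4,758 at the end of each month.
Periodic rate r = 0.023/12 per month; n is counted in months.
PV = PMT × [(1 − (1+r)^−n)/r] = 4,758 × [1 − (1+r)^−108] / r = ¥463,767

¥463,767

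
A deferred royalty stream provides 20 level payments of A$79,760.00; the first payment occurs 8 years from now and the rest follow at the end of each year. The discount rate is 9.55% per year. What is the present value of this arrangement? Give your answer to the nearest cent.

Ordinary annuity of 20 payments, first payment at period 8.
Periodic rate r = 0.0955 per year.
The ordinary-annuity PV formula values the stream one period before the first payment (period 7); discount that back 7 periods:
PV₀ = 79,760 × [1 − (1+r)^−20] / r × (1+r)^−7 = A$369,895.50

A$369,895.50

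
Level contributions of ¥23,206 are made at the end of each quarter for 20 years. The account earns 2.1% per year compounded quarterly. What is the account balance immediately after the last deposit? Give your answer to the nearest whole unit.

¥2,299,782

This is an ordinary annuity: 80 deposits of ¥23,206 at the end of each quarter.
Periodic rate r = 0.021/4 per quarter; n is counted in quarters.
FV = PMT × [((1+r)^n − 1)/r] = 23,206 × [(1+r)^80 − 1] / r = ¥2,299,782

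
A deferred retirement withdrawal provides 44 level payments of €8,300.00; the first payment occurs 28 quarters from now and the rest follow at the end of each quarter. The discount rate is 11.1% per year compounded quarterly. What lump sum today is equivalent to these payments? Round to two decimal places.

€100,005.56

Ordinary annuity of 44 payments, first payment at period 28.
Periodic rate r = 0.111/4 per quarter; n is counted in quarters.
The ordinary-annuity PV formula values the stream one period before the first payment (period 27); discount that back 27 periods:
PV₀ = 8,300 × [1 − (1+r)^−44] / r × (1+r)^−27 = €100,005.56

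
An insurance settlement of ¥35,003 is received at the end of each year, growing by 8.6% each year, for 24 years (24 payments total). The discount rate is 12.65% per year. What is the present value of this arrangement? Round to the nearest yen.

¥505,335

Periodic rate r = 0.1265 per year.
Growing ordinary annuity: PV = PMT₁ × [1 − ((1+g)/(1+r))^n] / (r − g) = 35,003 × [1 − ((1+0.086)/(1+r))^24] / (r − 0.086) = ¥505,335.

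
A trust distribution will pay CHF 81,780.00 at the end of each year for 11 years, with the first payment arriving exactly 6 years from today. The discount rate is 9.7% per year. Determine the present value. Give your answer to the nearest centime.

CHF 339,014.92

Ordinary annuity of 11 payments, first payment at period 6.
Periodic rate r = 0.097 per year.
The ordinary-annuity PV formula values the stream one period before the first payment (period 5); discount that back 5 periods:
PV₀ = 81,780 × [1 − (1+r)^−11] / r × (1+r)^−5 = CHF 339,014.92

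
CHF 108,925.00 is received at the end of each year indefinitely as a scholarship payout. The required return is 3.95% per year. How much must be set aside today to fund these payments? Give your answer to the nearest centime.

CHF 2,757,594.94

Periodic rate r = 0.0395 per year.
Level perpetuity: PV = PMT / r = 108,925 / (0.0395) = CHF 2,757,594.94.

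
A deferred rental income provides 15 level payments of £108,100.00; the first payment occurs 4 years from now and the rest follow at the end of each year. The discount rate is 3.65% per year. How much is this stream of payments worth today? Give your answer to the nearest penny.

Ordinary annuity of 15 payments, first payment at period 4.
Periodic rate r = 0.0365 per year.
The ordinary-annuity PV formula values the stream one period before the first payment (period 3); discount that back 3 periods:
PV₀ = 108,100 × [1 − (1+r)^−15] / r × (1+r)^−3 = £1,106,245.38

£1,106,245.38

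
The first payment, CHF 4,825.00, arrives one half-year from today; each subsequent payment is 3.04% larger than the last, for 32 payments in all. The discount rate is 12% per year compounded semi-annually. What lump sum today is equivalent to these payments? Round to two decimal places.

Periodic rate r = 0.12/2 per half-year; n is counted in half-years.
Growing ordinary annuity: PV = PMT₁ × [1 − ((1+g)/(1+r))^n] / (r − g) = 4,825 × [1 − ((1+0.0304)/(1+r))^32] / (r − 0.0304) = CHF 97,149.28.

CHF 97,149.28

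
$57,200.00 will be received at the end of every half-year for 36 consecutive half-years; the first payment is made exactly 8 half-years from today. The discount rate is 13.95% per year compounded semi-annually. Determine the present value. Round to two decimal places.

$466,379.71

Ordinary annuity of 36 payments, first payment at period 8.
Periodic rate r = 0.1395/2 per half-year; n is counted in half-years.
The ordinary-annuity PV formula values the stream one period before the first payment (period 7); discount that back 7 periods:
PV₀ = 57,200 × [1 − (1+r)^−36] / r × (1+r)^−7 = $466,379.71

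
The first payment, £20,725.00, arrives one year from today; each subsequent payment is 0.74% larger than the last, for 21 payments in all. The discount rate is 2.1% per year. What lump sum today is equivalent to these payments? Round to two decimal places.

Periodic rate r = 0.021 per year.
Growing ordinary annuity: PV = PMT₁ × [1 − ((1+g)/(1+r))^n] / (r − g) = 20,725 × [1 − ((1+0.0074)/(1+r))^21] / (r − 0.0074) = £374,008.05.

£374,008.05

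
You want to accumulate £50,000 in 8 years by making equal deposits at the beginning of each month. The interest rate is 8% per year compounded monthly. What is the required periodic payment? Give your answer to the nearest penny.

Level annuity due; solve FV = PMT × [((1+r)^n − 1)/r] × (1+r) for PMT.
Periodic rate r = 0.08/12 per month; n is counted in months.
With n = 96: PMT = 50,000 / ([((1+r)^n − 1)/r] × (1+r)) = £371.03

£371.03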